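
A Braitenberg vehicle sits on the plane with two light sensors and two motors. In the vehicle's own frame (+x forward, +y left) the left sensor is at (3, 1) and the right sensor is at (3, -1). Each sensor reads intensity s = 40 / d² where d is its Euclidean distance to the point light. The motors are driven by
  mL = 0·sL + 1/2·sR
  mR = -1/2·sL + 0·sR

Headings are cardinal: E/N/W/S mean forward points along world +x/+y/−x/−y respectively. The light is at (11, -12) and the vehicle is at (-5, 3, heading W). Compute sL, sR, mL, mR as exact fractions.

left sensor world pos  = (-8, 2); dL² = 557
right sensor world pos = (-8, 4); dR² = 617
sL = 40/557 = 40/557
sR = 40/617 = 40/617
mL = 0·sL + 1/2·sR = 20/617
mR = -1/2·sL + 0·sR = -20/557

40/557 40/617 20/617 -20/557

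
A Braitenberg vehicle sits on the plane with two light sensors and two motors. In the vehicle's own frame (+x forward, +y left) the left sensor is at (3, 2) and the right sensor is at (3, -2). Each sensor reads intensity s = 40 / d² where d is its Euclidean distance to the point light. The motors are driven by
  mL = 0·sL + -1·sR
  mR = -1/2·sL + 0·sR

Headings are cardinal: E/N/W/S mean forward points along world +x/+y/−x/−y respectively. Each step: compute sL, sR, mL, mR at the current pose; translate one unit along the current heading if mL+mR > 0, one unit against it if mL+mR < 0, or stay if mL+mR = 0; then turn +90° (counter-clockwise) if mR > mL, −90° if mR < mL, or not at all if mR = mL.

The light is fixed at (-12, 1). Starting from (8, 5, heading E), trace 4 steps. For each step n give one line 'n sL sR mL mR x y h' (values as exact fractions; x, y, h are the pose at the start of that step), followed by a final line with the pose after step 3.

n=0: pose=(8,5,E); sL=8/113, sR=40/533; mL=-40/533, mR=-4/113; mL+mR=-6652/60229 → advance -1; mR−mL=2388/60229 → turn +1·90°
n=1: pose=(7,5,N); sL=20/169, sR=4/49; mL=-4/49, mR=-10/169; mL+mR=-1166/8281 → advance -1; mR−mL=186/8281 → turn +1·90°
n=2: pose=(7,4,W); sL=40/257, sR=40/281; mL=-40/281, mR=-20/257; mL+mR=-15900/72217 → advance -1; mR−mL=4660/72217 → turn +1·90°
n=3: pose=(8,4,S); sL=10/121, sR=10/81; mL=-10/81, mR=-5/121; mL+mR=-1615/9801 → advance -1; mR−mL=805/9801 → turn +1·90°

0 8/113 40/533 -40/533 -4/113 8 5 E
1 20/169 4/49 -4/49 -10/169 7 5 N
2 40/257 40/281 -40/281 -20/257 7 4 W
3 10/121 10/81 -10/81 -5/121 8 4 S
final 8 5 E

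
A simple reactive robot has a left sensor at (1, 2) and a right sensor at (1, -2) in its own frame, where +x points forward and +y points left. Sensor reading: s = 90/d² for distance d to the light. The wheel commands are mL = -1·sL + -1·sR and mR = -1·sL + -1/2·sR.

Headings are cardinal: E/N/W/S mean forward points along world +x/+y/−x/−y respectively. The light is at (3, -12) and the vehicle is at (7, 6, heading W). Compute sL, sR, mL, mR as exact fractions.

18/53 90/409 -12132/21677 -9747/21677

left sensor world pos  = (6, 4); dL² = 265
right sensor world pos = (6, 8); dR² = 409
sL = 90/265 = 18/53
sR = 90/409 = 90/409
mL = -1·sL + -1·sR = -12132/21677
mR = -1·sL + -1/2·sR = -9747/21677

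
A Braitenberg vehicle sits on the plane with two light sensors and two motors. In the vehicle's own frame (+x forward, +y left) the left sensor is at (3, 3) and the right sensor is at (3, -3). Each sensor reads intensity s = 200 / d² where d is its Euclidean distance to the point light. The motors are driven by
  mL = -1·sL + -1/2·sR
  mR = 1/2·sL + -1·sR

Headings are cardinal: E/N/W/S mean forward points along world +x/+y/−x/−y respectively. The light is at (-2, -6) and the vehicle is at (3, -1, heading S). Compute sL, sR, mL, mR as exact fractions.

left sensor world pos  = (6, -4); dL² = 68
right sensor world pos = (0, -4); dR² = 8
sL = 200/68 = 50/17
sR = 200/8 = 25
mL = -1·sL + -1/2·sR = -525/34
mR = 1/2·sL + -1·sR = -400/17

50/17 25 -525/34 -400/17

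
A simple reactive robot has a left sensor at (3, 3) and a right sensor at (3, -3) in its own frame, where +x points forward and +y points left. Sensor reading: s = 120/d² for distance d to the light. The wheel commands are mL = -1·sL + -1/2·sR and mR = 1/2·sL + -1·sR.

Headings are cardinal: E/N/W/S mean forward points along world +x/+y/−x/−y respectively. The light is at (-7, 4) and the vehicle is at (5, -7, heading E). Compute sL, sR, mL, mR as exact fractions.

120/289 120/421 -67860/121669 -9420/121669

left sensor world pos  = (8, -4); dL² = 289
right sensor world pos = (8, -10); dR² = 421
sL = 120/289 = 120/289
sR = 120/421 = 120/421
mL = -1·sL + -1/2·sR = -67860/121669
mR = 1/2·sL + -1·sR = -9420/121669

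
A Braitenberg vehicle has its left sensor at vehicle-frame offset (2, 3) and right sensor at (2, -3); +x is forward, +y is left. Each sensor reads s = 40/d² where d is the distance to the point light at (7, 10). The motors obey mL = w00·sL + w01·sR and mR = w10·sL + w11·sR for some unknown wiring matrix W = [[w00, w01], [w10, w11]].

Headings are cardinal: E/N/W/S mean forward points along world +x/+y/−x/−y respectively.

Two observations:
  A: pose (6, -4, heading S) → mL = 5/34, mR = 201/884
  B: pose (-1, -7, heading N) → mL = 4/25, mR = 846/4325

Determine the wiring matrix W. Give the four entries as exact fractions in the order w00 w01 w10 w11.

0 1 1 1/2

obs A: pose=(6,-4,S) → sL=2/13, sR=5/34, mL=5/34, mR=201/884
obs B: pose=(-1,-7,N) → sL=20/173, sR=4/25, mL=4/25, mR=846/4325
sensor matrix S = [[2/13, 5/34], [20/173, 4/25]]; det S = 7278/955825
solve [mL_A; mL_B] = S·[w00; w01] and [mR_A; mR_B] = S·[w10; w11]:
  w00 = 0, w01 = 1, w10 = 1, w11 = 1/2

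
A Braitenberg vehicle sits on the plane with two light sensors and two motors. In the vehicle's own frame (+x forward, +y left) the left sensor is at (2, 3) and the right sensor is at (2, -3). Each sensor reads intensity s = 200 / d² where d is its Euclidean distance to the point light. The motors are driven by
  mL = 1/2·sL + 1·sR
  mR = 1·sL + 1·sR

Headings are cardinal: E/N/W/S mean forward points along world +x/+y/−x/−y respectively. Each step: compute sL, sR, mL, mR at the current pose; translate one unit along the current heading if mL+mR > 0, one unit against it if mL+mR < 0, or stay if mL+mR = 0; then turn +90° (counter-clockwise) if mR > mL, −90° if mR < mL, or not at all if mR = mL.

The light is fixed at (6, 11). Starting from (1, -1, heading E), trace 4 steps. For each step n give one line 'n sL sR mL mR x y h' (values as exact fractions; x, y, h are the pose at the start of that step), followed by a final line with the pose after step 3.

0 20/9 100/117 230/117 40/13 1 -1 E
1 200/149 200/101 39900/15049 50000/15049 2 -1 N
2 25/29 2 141/58 83/29 2 0 W
3 200/173 200/233 57900/40309 81200/40309 1 0 S
final 1 -1 E

n=0: pose=(1,-1,E); sL=20/9, sR=100/117; mL=230/117, mR=40/13; mL+mR=590/117 → advance +1; mR−mL=10/9 → turn +1·90°
n=1: pose=(2,-1,N); sL=200/149, sR=200/101; mL=39900/15049, mR=50000/15049; mL+mR=89900/15049 → advance +1; mR−mL=100/149 → turn +1·90°
n=2: pose=(2,0,W); sL=25/29, sR=2; mL=141/58, mR=83/29; mL+mR=307/58 → advance +1; mR−mL=25/58 → turn +1·90°
n=3: pose=(1,0,S); sL=200/173, sR=200/233; mL=57900/40309, mR=81200/40309; mL+mR=139100/40309 → advance +1; mR−mL=100/173 → turn +1·90°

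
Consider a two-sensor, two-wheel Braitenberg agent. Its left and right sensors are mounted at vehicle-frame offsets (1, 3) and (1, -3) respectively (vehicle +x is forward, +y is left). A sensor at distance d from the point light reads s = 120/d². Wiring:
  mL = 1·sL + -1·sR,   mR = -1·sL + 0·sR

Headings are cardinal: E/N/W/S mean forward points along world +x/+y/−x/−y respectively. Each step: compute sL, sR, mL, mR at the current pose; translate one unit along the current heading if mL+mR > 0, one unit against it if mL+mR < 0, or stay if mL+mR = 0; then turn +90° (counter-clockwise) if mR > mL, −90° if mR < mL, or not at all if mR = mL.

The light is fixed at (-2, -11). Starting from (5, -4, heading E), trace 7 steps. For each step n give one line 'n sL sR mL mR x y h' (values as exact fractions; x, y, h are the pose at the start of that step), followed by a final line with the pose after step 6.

n=0: pose=(5,-4,E); sL=30/41, sR=3/2; mL=-63/82, mR=-30/41; mL+mR=-3/2 → advance -1; mR−mL=3/82 → turn +1·90°
n=1: pose=(4,-4,N); sL=120/73, sR=24/29; mL=1728/2117, mR=-120/73; mL+mR=-24/29 → advance -1; mR−mL=-5208/2117 → turn -1·90°
n=2: pose=(4,-5,E); sL=12/13, sR=60/29; mL=-432/377, mR=-12/13; mL+mR=-60/29 → advance -1; mR−mL=84/377 → turn +1·90°
n=3: pose=(3,-5,N); sL=120/53, sR=120/113; mL=7200/5989, mR=-120/53; mL+mR=-120/113 → advance -1; mR−mL=-20760/5989 → turn -1·90°
n=4: pose=(3,-6,E); sL=6/5, sR=3; mL=-9/5, mR=-6/5; mL+mR=-3 → advance -1; mR−mL=3/5 → turn +1·90°
n=5: pose=(2,-6,N); sL=120/37, sR=24/17; mL=1152/629, mR=-120/37; mL+mR=-24/17 → advance -1; mR−mL=-3192/629 → turn -1·90°
n=6: pose=(2,-7,E); sL=60/37, sR=60/13; mL=-1440/481, mR=-60/37; mL+mR=-60/13 → advance -1; mR−mL=660/481 → turn +1·90°

0 30/41 3/2 -63/82 -30/41 5 -4 E
1 120/73 24/29 1728/2117 -120/73 4 -4 N
2 12/13 60/29 -432/377 -12/13 4 -5 E
3 120/53 120/113 7200/5989 -120/53 3 -5 N
4 6/5 3 -9/5 -6/5 3 -6 E
5 120/37 24/17 1152/629 -120/37 2 -6 N
6 60/37 60/13 -1440/481 -60/37 2 -7 E
final 1 -7 N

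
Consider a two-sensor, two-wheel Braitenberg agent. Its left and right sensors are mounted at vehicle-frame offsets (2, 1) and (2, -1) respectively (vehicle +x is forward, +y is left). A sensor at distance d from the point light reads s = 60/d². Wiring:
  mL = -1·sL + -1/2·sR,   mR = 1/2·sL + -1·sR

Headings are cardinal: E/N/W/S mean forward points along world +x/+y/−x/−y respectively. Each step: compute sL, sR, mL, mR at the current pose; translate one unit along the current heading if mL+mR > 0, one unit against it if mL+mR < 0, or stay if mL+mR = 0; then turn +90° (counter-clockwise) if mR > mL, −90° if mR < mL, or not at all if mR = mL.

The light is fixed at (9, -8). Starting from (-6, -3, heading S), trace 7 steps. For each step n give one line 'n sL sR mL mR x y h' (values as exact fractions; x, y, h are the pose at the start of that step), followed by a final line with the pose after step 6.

n=0: pose=(-6,-3,S); sL=12/41, sR=12/53; mL=-882/2173, mR=-174/2173; mL+mR=-1056/2173 → advance -1; mR−mL=708/2173 → turn +1·90°
n=1: pose=(-6,-2,E); sL=30/109, sR=30/97; mL=-4545/10573, mR=-1815/10573; mL+mR=-6360/10573 → advance -1; mR−mL=2730/10573 → turn +1·90°
n=2: pose=(-7,-2,N); sL=60/353, sR=60/289; mL=-27930/102017, mR=-12510/102017; mL+mR=-40440/102017 → advance -1; mR−mL=15420/102017 → turn +1·90°
n=3: pose=(-7,-3,W); sL=3/17, sR=1/6; mL=-53/204, mR=-4/51; mL+mR=-23/68 → advance -1; mR−mL=37/204 → turn +1·90°
n=4: pose=(-6,-3,S); sL=12/41, sR=12/53; mL=-882/2173, mR=-174/2173; mL+mR=-1056/2173 → advance -1; mR−mL=708/2173 → turn +1·90°
n=5: pose=(-6,-2,E); sL=30/109, sR=30/97; mL=-4545/10573, mR=-1815/10573; mL+mR=-6360/10573 → advance -1; mR−mL=2730/10573 → turn +1·90°
n=6: pose=(-7,-2,N); sL=60/353, sR=60/289; mL=-27930/102017, mR=-12510/102017; mL+mR=-40440/102017 → advance -1; mR−mL=15420/102017 → turn +1·90°

0 12/41 12/53 -882/2173 -174/2173 -6 -3 S
1 30/109 30/97 -4545/10573 -1815/10573 -6 -2 E
2 60/353 60/289 -27930/102017 -12510/102017 -7 -2 N
3 3/17 1/6 -53/204 -4/51 -7 -3 W
4 12/41 12/53 -882/2173 -174/2173 -6 -3 S
5 30/109 30/97 -4545/10573 -1815/10573 -6 -2 E
6 60/353 60/289 -27930/102017 -12510/102017 -7 -2 N
final -7 -3 W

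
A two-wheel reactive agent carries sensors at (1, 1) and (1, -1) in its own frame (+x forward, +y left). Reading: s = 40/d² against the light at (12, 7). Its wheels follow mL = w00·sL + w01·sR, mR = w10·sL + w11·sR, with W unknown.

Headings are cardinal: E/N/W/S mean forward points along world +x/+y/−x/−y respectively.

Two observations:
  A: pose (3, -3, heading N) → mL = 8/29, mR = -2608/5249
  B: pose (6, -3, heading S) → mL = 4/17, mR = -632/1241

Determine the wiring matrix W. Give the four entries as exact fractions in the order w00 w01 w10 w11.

0 1 -1 -1

obs A: pose=(3,-3,N) → sL=40/181, sR=8/29, mL=8/29, mR=-2608/5249
obs B: pose=(6,-3,S) → sL=20/73, sR=4/17, mL=4/17, mR=-632/1241
sensor matrix S = [[40/181, 8/29], [20/73, 4/17]]; det S = -153600/6514009
solve [mL_A; mL_B] = S·[w00; w01] and [mR_A; mR_B] = S·[w10; w11]:
  w00 = 0, w01 = 1, w10 = -1, w11 = -1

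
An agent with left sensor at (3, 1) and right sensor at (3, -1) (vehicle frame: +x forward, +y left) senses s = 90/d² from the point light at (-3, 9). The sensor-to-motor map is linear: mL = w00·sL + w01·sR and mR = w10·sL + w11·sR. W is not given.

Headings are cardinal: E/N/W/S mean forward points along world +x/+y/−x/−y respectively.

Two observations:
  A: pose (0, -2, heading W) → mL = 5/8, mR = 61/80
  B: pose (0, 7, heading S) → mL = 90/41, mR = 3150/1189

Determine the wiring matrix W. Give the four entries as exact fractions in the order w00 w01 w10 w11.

obs A: pose=(0,-2,W) → sL=5/8, sR=9/10, mL=5/8, mR=61/80
obs B: pose=(0,7,S) → sL=90/41, sR=90/29, mL=90/41, mR=3150/1189
sensor matrix S = [[5/8, 9/10], [90/41, 90/29]]; det S = -171/4756
solve [mL_A; mL_B] = S·[w00; w01] and [mR_A; mR_B] = S·[w10; w11]:
  w00 = 1, w01 = 0, w10 = 1/2, w11 = 1/2

1 0 1/2 1/2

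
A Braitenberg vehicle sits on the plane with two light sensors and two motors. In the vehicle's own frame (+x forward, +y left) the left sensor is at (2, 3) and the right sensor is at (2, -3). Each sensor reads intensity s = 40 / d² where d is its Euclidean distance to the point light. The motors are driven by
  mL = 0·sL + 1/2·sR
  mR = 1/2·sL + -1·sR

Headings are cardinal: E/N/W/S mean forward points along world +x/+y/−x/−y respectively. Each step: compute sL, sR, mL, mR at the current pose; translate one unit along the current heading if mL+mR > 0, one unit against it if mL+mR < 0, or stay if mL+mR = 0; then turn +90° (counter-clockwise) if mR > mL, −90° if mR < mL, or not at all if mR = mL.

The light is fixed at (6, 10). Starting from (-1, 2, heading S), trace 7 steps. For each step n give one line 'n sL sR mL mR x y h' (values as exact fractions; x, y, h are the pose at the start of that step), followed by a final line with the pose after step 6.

n=0: pose=(-1,2,S); sL=10/29, sR=1/5; mL=1/10, mR=-4/145; mL+mR=21/290 → advance +1; mR−mL=-37/290 → turn -1·90°
n=1: pose=(-1,1,W); sL=8/45, sR=40/117; mL=20/117, mR=-148/585; mL+mR=-16/195 → advance -1; mR−mL=-248/585 → turn -1·90°
n=2: pose=(0,1,N); sL=4/13, sR=20/29; mL=10/29, mR=-202/377; mL+mR=-72/377 → advance -1; mR−mL=-332/377 → turn -1·90°
n=3: pose=(0,0,E); sL=8/13, sR=8/37; mL=4/37, mR=44/481; mL+mR=96/481 → advance +1; mR−mL=-8/481 → turn -1·90°
n=4: pose=(1,0,S); sL=10/37, sR=5/26; mL=5/52, mR=-55/962; mL+mR=75/1924 → advance +1; mR−mL=-295/1924 → turn -1·90°
n=5: pose=(1,-1,W); sL=8/49, sR=40/113; mL=20/113, mR=-1508/5537; mL+mR=-528/5537 → advance -1; mR−mL=-2488/5537 → turn -1·90°
n=6: pose=(2,-1,N); sL=4/13, sR=20/41; mL=10/41, mR=-178/533; mL+mR=-48/533 → advance -1; mR−mL=-308/533 → turn -1·90°

0 10/29 1/5 1/10 -4/145 -1 2 S
1 8/45 40/117 20/117 -148/585 -1 1 W
2 4/13 20/29 10/29 -202/377 0 1 N
3 8/13 8/37 4/37 44/481 0 0 E
4 10/37 5/26 5/52 -55/962 1 0 S
5 8/49 40/113 20/113 -1508/5537 1 -1 W
6 4/13 20/41 10/41 -178/533 2 -1 N
final 2 -2 E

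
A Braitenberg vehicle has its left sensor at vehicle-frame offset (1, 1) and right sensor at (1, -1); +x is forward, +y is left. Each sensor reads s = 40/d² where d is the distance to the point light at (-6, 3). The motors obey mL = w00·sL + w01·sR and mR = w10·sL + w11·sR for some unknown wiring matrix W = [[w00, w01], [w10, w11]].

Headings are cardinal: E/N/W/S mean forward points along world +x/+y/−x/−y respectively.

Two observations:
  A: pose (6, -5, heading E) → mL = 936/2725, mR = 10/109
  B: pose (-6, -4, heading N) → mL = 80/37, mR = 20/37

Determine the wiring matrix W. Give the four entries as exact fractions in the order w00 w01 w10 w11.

obs A: pose=(6,-5,E) → sL=20/109, sR=4/25, mL=936/2725, mR=10/109
obs B: pose=(-6,-4,N) → sL=40/37, sR=40/37, mL=80/37, mR=20/37
sensor matrix S = [[20/109, 4/25], [40/37, 40/37]]; det S = 512/20165
solve [mL_A; mL_B] = S·[w00; w01] and [mR_A; mR_B] = S·[w10; w11]:
  w00 = 1, w01 = 1, w10 = 1/2, w11 = 0

1 1 1/2 0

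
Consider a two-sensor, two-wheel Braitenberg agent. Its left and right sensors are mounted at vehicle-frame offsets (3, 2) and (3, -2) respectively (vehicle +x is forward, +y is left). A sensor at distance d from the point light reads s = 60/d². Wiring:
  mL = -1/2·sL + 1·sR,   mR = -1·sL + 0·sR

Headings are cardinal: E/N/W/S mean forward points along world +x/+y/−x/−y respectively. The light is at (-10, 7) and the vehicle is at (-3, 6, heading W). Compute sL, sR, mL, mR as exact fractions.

12/5 60/17 198/85 -12/5

left sensor world pos  = (-6, 4); dL² = 25
right sensor world pos = (-6, 8); dR² = 17
sL = 60/25 = 12/5
sR = 60/17 = 60/17
mL = -1/2·sL + 1·sR = 198/85
mR = -1·sL + 0·sR = -12/5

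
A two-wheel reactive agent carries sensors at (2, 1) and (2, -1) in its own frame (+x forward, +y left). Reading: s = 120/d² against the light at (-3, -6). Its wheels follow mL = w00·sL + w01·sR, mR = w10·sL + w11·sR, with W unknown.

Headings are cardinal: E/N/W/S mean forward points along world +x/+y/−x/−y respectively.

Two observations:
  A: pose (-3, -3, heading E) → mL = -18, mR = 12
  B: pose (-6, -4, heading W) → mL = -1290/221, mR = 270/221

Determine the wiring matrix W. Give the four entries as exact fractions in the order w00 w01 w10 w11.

-1/2 -1 -1/2 1

obs A: pose=(-3,-3,E) → sL=6, sR=15, mL=-18, mR=12
obs B: pose=(-6,-4,W) → sL=60/13, sR=60/17, mL=-1290/221, mR=270/221
sensor matrix S = [[6, 15], [60/13, 60/17]]; det S = -10620/221
solve [mL_A; mL_B] = S·[w00; w01] and [mR_A; mR_B] = S·[w10; w11]:
  w00 = -1/2, w01 = -1, w10 = -1/2, w11 = 1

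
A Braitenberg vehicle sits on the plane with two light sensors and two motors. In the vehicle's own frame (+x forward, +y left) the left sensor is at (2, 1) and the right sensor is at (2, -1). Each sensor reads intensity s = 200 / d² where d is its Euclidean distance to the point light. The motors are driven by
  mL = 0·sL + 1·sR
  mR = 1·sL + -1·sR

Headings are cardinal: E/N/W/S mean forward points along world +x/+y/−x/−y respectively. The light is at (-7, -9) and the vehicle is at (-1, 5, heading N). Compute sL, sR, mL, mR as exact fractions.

left sensor world pos  = (-2, 7); dL² = 281
right sensor world pos = (0, 7); dR² = 305
sL = 200/281 = 200/281
sR = 200/305 = 40/61
mL = 0·sL + 1·sR = 40/61
mR = 1·sL + -1·sR = 960/17141

200/281 40/61 40/61 960/17141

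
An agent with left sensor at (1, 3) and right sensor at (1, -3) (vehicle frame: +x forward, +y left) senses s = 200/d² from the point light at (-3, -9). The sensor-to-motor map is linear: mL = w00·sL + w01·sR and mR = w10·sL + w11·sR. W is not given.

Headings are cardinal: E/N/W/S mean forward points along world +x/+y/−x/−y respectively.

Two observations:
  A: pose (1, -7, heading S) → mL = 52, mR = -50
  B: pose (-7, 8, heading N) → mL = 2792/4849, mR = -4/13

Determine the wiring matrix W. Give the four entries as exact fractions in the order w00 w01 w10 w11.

obs A: pose=(1,-7,S) → sL=4, sR=100, mL=52, mR=-50
obs B: pose=(-7,8,N) → sL=200/373, sR=8/13, mL=2792/4849, mR=-4/13
sensor matrix S = [[4, 100], [200/373, 8/13]]; det S = -248064/4849
solve [mL_A; mL_B] = S·[w00; w01] and [mR_A; mR_B] = S·[w10; w11]:
  w00 = 1/2, w01 = 1/2, w10 = 0, w11 = -1/2

1/2 1/2 0 -1/2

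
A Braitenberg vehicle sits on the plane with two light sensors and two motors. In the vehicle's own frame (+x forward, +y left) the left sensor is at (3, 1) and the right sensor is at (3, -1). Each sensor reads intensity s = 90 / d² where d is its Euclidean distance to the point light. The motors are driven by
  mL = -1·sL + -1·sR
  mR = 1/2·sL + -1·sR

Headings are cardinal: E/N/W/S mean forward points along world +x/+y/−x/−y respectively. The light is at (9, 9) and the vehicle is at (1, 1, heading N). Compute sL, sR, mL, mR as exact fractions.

45/53 45/37 -4050/1961 -3105/3922

left sensor world pos  = (0, 4); dL² = 106
right sensor world pos = (2, 4); dR² = 74
sL = 90/106 = 45/53
sR = 90/74 = 45/37
mL = -1·sL + -1·sR = -4050/1961
mR = 1/2·sL + -1·sR = -3105/3922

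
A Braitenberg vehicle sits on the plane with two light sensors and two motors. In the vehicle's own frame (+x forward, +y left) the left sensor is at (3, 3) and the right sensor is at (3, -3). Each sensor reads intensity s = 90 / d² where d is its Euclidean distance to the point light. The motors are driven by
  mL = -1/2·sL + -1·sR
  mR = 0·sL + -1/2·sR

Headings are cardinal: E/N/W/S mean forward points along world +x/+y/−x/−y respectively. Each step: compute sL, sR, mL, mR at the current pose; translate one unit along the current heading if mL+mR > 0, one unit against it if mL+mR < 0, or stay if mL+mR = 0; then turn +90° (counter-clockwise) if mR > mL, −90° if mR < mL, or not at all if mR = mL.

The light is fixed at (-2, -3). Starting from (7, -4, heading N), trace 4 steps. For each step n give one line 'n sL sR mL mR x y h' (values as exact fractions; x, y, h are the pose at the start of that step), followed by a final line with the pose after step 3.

n=0: pose=(7,-4,N); sL=9/4, sR=45/74; mL=-513/296, mR=-45/148; mL+mR=-603/296 → advance -1; mR−mL=423/296 → turn +1·90°
n=1: pose=(7,-5,W); sL=90/61, sR=90/37; mL=-7155/2257, mR=-45/37; mL+mR=-9900/2257 → advance -1; mR−mL=4410/2257 → turn +1·90°
n=2: pose=(8,-5,S); sL=45/97, sR=45/37; mL=-10395/7178, mR=-45/74; mL+mR=-7380/3589 → advance -1; mR−mL=3015/3589 → turn +1·90°
n=3: pose=(8,-4,E); sL=90/173, sR=18/37; mL=-4779/6401, mR=-9/37; mL+mR=-6336/6401 → advance -1; mR−mL=3222/6401 → turn +1·90°

0 9/4 45/74 -513/296 -45/148 7 -4 N
1 90/61 90/37 -7155/2257 -45/37 7 -5 W
2 45/97 45/37 -10395/7178 -45/74 8 -5 S
3 90/173 18/37 -4779/6401 -9/37 8 -4 E
final 7 -4 N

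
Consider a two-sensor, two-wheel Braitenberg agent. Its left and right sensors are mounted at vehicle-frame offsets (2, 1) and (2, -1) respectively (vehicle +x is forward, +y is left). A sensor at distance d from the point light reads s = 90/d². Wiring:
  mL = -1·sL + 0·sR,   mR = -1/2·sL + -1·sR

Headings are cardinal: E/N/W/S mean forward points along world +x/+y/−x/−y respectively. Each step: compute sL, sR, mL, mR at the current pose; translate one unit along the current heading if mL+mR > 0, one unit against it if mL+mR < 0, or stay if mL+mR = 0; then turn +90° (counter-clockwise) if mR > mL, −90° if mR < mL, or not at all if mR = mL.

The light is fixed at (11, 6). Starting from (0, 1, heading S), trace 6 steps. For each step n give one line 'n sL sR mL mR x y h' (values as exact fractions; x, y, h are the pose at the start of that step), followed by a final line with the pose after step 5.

n=0: pose=(0,1,S); sL=90/149, sR=90/193; mL=-90/149, mR=-22095/28757; mL+mR=-39465/28757 → advance -1; mR−mL=-4725/28757 → turn -1·90°
n=1: pose=(0,2,W); sL=45/97, sR=45/89; mL=-45/97, mR=-12735/17266; mL+mR=-20745/17266 → advance -1; mR−mL=-4725/17266 → turn -1·90°
n=2: pose=(1,2,N); sL=18/25, sR=18/17; mL=-18/25, mR=-603/425; mL+mR=-909/425 → advance -1; mR−mL=-297/425 → turn -1·90°
n=3: pose=(1,1,E); sL=9/8, sR=9/10; mL=-9/8, mR=-117/80; mL+mR=-207/80 → advance -1; mR−mL=-27/80 → turn -1·90°
n=4: pose=(0,1,S); sL=90/149, sR=90/193; mL=-90/149, mR=-22095/28757; mL+mR=-39465/28757 → advance -1; mR−mL=-4725/28757 → turn -1·90°
n=5: pose=(0,2,W); sL=45/97, sR=45/89; mL=-45/97, mR=-12735/17266; mL+mR=-20745/17266 → advance -1; mR−mL=-4725/17266 → turn -1·90°

0 90/149 90/193 -90/149 -22095/28757 0 1 S
1 45/97 45/89 -45/97 -12735/17266 0 2 W
2 18/25 18/17 -18/25 -603/425 1 2 N
3 9/8 9/10 -9/8 -117/80 1 1 E
4 90/149 90/193 -90/149 -22095/28757 0 1 S
5 45/97 45/89 -45/97 -12735/17266 0 2 W
final 1 2 N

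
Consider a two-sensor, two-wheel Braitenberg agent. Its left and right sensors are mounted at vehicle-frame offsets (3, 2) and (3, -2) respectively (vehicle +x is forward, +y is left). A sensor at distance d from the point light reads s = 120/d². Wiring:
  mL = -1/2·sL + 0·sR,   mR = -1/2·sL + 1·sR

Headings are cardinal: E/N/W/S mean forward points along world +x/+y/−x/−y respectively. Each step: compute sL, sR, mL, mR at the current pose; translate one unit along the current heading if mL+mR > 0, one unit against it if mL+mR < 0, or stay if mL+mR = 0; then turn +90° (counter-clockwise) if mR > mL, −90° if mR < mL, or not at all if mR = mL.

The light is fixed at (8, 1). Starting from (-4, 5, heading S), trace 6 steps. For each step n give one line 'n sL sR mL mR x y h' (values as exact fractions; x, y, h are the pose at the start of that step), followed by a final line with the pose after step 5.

0 120/101 120/197 -60/101 300/19897 -4 5 S
1 12/13 4/3 -6/13 34/39 -4 6 E
2 120/233 24/29 -60/233 3852/6757 -3 6 N
3 30/53 6/13 -15/53 123/689 -3 7 W
4 120/73 40/51 -60/73 -140/3723 -2 7 S
5 12/13 60/37 -6/13 558/481 -2 8 E
final -1 8 N

n=0: pose=(-4,5,S); sL=120/101, sR=120/197; mL=-60/101, mR=300/19897; mL+mR=-11520/19897 → advance -1; mR−mL=120/197 → turn +1·90°
n=1: pose=(-4,6,E); sL=12/13, sR=4/3; mL=-6/13, mR=34/39; mL+mR=16/39 → advance +1; mR−mL=4/3 → turn +1·90°
n=2: pose=(-3,6,N); sL=120/233, sR=24/29; mL=-60/233, mR=3852/6757; mL+mR=2112/6757 → advance +1; mR−mL=24/29 → turn +1·90°
n=3: pose=(-3,7,W); sL=30/53, sR=6/13; mL=-15/53, mR=123/689; mL+mR=-72/689 → advance -1; mR−mL=6/13 → turn +1·90°
n=4: pose=(-2,7,S); sL=120/73, sR=40/51; mL=-60/73, mR=-140/3723; mL+mR=-3200/3723 → advance -1; mR−mL=40/51 → turn +1·90°
n=5: pose=(-2,8,E); sL=12/13, sR=60/37; mL=-6/13, mR=558/481; mL+mR=336/481 → advance +1; mR−mL=60/37 → turn +1·90°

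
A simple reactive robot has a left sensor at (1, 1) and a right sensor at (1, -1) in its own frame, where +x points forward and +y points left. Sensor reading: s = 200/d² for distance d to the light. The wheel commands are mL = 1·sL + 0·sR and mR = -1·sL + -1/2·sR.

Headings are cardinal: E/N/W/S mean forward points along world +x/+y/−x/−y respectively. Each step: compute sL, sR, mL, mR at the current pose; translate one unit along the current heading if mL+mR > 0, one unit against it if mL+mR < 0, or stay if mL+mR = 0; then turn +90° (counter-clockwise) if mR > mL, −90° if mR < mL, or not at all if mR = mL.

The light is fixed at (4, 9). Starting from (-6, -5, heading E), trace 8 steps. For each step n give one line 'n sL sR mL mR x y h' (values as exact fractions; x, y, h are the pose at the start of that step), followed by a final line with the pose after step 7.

0 4/5 100/153 4/5 -862/765 -6 -5 E
1 8/13 200/369 8/13 -4252/4797 -7 -5 S
2 10/17 25/36 10/17 -1145/1224 -7 -4 W
3 40/53 8/9 40/53 -572/477 -6 -4 N
4 4/5 100/153 4/5 -862/765 -6 -5 E
5 8/13 200/369 8/13 -4252/4797 -7 -5 S
6 10/17 25/36 10/17 -1145/1224 -7 -4 W
7 40/53 8/9 40/53 -572/477 -6 -4 N
final -6 -5 E

n=0: pose=(-6,-5,E); sL=4/5, sR=100/153; mL=4/5, mR=-862/765; mL+mR=-50/153 → advance -1; mR−mL=-1474/765 → turn -1·90°
n=1: pose=(-7,-5,S); sL=8/13, sR=200/369; mL=8/13, mR=-4252/4797; mL+mR=-100/369 → advance -1; mR−mL=-7204/4797 → turn -1·90°
n=2: pose=(-7,-4,W); sL=10/17, sR=25/36; mL=10/17, mR=-1145/1224; mL+mR=-25/72 → advance -1; mR−mL=-1865/1224 → turn -1·90°
n=3: pose=(-6,-4,N); sL=40/53, sR=8/9; mL=40/53, mR=-572/477; mL+mR=-4/9 → advance -1; mR−mL=-932/477 → turn -1·90°
n=4: pose=(-6,-5,E); sL=4/5, sR=100/153; mL=4/5, mR=-862/765; mL+mR=-50/153 → advance -1; mR−mL=-1474/765 → turn -1·90°
n=5: pose=(-7,-5,S); sL=8/13, sR=200/369; mL=8/13, mR=-4252/4797; mL+mR=-100/369 → advance -1; mR−mL=-7204/4797 → turn -1·90°
n=6: pose=(-7,-4,W); sL=10/17, sR=25/36; mL=10/17, mR=-1145/1224; mL+mR=-25/72 → advance -1; mR−mL=-1865/1224 → turn -1·90°
n=7: pose=(-6,-4,N); sL=40/53, sR=8/9; mL=40/53, mR=-572/477; mL+mR=-4/9 → advance -1; mR−mL=-932/477 → turn -1·90°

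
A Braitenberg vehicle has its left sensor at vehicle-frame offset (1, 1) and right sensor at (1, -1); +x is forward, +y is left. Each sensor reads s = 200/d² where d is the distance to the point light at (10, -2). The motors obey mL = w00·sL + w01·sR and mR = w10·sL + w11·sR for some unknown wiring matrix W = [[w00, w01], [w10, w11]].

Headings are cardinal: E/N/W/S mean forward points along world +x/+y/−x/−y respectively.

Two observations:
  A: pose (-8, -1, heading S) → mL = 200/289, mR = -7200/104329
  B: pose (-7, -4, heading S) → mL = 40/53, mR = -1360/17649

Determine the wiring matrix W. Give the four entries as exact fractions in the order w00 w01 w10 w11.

obs A: pose=(-8,-1,S) → sL=200/289, sR=200/361, mL=200/289, mR=-7200/104329
obs B: pose=(-7,-4,S) → sL=40/53, sR=200/333, mL=40/53, mR=-1360/17649
sensor matrix S = [[200/289, 200/361], [40/53, 200/333]]; det S = -4576000/1841302521
solve [mL_A; mL_B] = S·[w00; w01] and [mR_A; mR_B] = S·[w10; w11]:
  w00 = 1, w01 = 0, w10 = -1/2, w11 = 1/2

1 0 -1/2 1/2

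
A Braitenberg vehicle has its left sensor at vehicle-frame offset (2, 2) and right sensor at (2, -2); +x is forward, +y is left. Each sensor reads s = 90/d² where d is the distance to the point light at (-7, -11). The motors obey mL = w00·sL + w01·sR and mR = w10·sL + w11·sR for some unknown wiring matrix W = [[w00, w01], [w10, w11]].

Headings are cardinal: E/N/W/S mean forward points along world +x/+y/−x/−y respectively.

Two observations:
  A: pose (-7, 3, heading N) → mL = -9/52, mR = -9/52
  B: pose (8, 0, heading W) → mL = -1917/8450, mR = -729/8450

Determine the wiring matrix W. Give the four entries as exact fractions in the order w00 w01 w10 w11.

obs A: pose=(-7,3,N) → sL=9/26, sR=9/26, mL=-9/52, mR=-9/52
obs B: pose=(8,0,W) → sL=9/25, sR=45/169, mL=-1917/8450, mR=-729/8450
sensor matrix S = [[9/26, 9/26], [9/25, 45/169]]; det S = -1782/54925
solve [mL_A; mL_B] = S·[w00; w01] and [mR_A; mR_B] = S·[w10; w11]:
  w00 = -1, w01 = 1/2, w10 = 1/2, w11 = -1

-1 1/2 1/2 -1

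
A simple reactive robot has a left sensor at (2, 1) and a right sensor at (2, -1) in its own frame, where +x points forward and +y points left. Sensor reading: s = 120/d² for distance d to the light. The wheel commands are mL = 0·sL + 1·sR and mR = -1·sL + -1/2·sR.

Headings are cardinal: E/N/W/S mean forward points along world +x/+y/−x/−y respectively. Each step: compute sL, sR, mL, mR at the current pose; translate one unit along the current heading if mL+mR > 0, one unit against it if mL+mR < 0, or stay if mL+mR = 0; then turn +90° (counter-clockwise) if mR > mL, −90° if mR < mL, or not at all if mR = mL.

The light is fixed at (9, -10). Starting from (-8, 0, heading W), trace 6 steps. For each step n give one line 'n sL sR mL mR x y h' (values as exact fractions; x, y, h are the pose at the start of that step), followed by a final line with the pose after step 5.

n=0: pose=(-8,0,W); sL=60/221, sR=60/241; mL=60/241, mR=-21090/53261; mL+mR=-7830/53261 → advance -1; mR−mL=-34350/53261 → turn -1·90°
n=1: pose=(-7,0,N); sL=120/433, sR=40/123; mL=40/123, mR=-23420/53259; mL+mR=-6100/53259 → advance -1; mR−mL=-13580/17753 → turn -1·90°
n=2: pose=(-7,-1,E); sL=15/37, sR=6/13; mL=6/13, mR=-306/481; mL+mR=-84/481 → advance -1; mR−mL=-528/481 → turn -1·90°
n=3: pose=(-8,-1,S); sL=24/61, sR=120/373; mL=120/373, mR=-12612/22753; mL+mR=-5292/22753 → advance -1; mR−mL=-19932/22753 → turn -1·90°
n=4: pose=(-8,0,W); sL=60/221, sR=60/241; mL=60/241, mR=-21090/53261; mL+mR=-7830/53261 → advance -1; mR−mL=-34350/53261 → turn -1·90°
n=5: pose=(-7,0,N); sL=120/433, sR=40/123; mL=40/123, mR=-23420/53259; mL+mR=-6100/53259 → advance -1; mR−mL=-13580/17753 → turn -1·90°

0 60/221 60/241 60/241 -21090/53261 -8 0 W
1 120/433 40/123 40/123 -23420/53259 -7 0 N
2 15/37 6/13 6/13 -306/481 -7 -1 E
3 24/61 120/373 120/373 -12612/22753 -8 -1 S
4 60/221 60/241 60/241 -21090/53261 -8 0 W
5 120/433 40/123 40/123 -23420/53259 -7 0 N
final -7 -1 E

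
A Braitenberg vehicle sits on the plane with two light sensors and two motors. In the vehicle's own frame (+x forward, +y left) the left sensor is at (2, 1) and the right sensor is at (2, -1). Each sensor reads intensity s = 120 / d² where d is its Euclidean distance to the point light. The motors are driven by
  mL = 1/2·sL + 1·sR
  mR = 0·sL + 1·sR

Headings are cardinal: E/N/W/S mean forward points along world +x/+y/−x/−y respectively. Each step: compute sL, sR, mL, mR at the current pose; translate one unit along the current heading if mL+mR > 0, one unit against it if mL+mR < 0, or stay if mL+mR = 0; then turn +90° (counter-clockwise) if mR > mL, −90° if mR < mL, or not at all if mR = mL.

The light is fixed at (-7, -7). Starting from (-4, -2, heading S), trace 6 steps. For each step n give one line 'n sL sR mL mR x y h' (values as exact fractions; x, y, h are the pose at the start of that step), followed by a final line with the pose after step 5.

n=0: pose=(-4,-2,S); sL=24/5, sR=120/13; mL=756/65, mR=120/13; mL+mR=1356/65 → advance +1; mR−mL=-12/5 → turn -1·90°
n=1: pose=(-4,-3,W); sL=12, sR=60/13; mL=138/13, mR=60/13; mL+mR=198/13 → advance +1; mR−mL=-6 → turn -1·90°
n=2: pose=(-5,-3,N); sL=120/37, sR=8/3; mL=476/111, mR=8/3; mL+mR=772/111 → advance +1; mR−mL=-60/37 → turn -1·90°
n=3: pose=(-5,-2,E); sL=30/13, sR=15/4; mL=255/52, mR=15/4; mL+mR=225/26 → advance +1; mR−mL=-15/13 → turn -1·90°
n=4: pose=(-4,-2,S); sL=24/5, sR=120/13; mL=756/65, mR=120/13; mL+mR=1356/65 → advance +1; mR−mL=-12/5 → turn -1·90°
n=5: pose=(-4,-3,W); sL=12, sR=60/13; mL=138/13, mR=60/13; mL+mR=198/13 → advance +1; mR−mL=-6 → turn -1·90°

0 24/5 120/13 756/65 120/13 -4 -2 S
1 12 60/13 138/13 60/13 -4 -3 W
2 120/37 8/3 476/111 8/3 -5 -3 N
3 30/13 15/4 255/52 15/4 -5 -2 E
4 24/5 120/13 756/65 120/13 -4 -2 S
5 12 60/13 138/13 60/13 -4 -3 W
final -5 -3 N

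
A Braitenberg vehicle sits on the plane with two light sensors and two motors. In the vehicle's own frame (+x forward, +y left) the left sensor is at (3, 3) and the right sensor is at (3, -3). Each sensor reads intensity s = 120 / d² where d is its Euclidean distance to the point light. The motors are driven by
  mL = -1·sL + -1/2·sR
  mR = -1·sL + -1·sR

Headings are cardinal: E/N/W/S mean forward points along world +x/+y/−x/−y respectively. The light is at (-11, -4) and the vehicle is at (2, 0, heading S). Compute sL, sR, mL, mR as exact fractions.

left sensor world pos  = (5, -3); dL² = 257
right sensor world pos = (-1, -3); dR² = 101
sL = 120/257 = 120/257
sR = 120/101 = 120/101
mL = -1·sL + -1/2·sR = -27540/25957
mR = -1·sL + -1·sR = -42960/25957

120/257 120/101 -27540/25957 -42960/25957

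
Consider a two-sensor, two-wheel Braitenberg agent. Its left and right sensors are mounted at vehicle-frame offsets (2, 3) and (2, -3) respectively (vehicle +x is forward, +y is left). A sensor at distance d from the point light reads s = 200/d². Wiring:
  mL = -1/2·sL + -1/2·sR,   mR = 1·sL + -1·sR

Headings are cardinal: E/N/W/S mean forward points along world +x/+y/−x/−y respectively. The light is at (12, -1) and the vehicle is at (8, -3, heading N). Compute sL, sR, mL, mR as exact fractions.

200/49 200 -5000/49 -9600/49

left sensor world pos  = (5, -1); dL² = 49
right sensor world pos = (11, -1); dR² = 1
sL = 200/49 = 200/49
sR = 200/1 = 200
mL = -1/2·sL + -1/2·sR = -5000/49
mR = 1·sL + -1·sR = -9600/49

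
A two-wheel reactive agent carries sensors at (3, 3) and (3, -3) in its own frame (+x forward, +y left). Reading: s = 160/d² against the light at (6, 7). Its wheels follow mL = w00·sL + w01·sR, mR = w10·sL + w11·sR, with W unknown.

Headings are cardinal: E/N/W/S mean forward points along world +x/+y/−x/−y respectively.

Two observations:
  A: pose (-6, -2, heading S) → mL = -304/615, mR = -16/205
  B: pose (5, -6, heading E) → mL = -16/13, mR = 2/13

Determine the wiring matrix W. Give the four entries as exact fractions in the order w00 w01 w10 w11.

obs A: pose=(-6,-2,S) → sL=32/45, sR=160/369, mL=-304/615, mR=-16/205
obs B: pose=(5,-6,E) → sL=20/13, sR=8/13, mL=-16/13, mR=2/13
sensor matrix S = [[32/45, 160/369], [20/13, 8/13]]; det S = -5504/23985
solve [mL_A; mL_B] = S·[w00; w01] and [mR_A; mR_B] = S·[w10; w11]:
  w00 = -1, w01 = 1/2, w10 = 1/2, w11 = -1

-1 1/2 1/2 -1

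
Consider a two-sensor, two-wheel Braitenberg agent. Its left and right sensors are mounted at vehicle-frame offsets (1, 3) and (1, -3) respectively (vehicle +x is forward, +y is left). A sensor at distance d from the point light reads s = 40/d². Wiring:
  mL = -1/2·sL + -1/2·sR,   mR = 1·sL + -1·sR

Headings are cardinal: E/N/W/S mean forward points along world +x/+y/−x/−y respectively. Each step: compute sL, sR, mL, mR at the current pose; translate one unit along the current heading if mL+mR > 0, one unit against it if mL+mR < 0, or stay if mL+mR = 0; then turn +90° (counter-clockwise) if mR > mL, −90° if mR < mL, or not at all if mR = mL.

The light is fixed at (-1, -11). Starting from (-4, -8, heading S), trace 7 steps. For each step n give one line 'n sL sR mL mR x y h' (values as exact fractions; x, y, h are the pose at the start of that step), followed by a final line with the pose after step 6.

0 10 1 -11/2 9 -4 -8 S
1 40/29 8 -136/29 -192/29 -4 -9 E
2 20 4/5 -52/5 96/5 -5 -9 S
3 8/5 40/13 -152/65 -96/65 -5 -10 E
4 10/17 5 -95/34 -75/17 -6 -10 N
5 8/5 8/5 -8/5 0 -6 -11 E
6 20/41 4 -92/41 -144/41 -7 -11 N
final -7 -12 E

n=0: pose=(-4,-8,S); sL=10, sR=1; mL=-11/2, mR=9; mL+mR=7/2 → advance +1; mR−mL=29/2 → turn +1·90°
n=1: pose=(-4,-9,E); sL=40/29, sR=8; mL=-136/29, mR=-192/29; mL+mR=-328/29 → advance -1; mR−mL=-56/29 → turn -1·90°
n=2: pose=(-5,-9,S); sL=20, sR=4/5; mL=-52/5, mR=96/5; mL+mR=44/5 → advance +1; mR−mL=148/5 → turn +1·90°
n=3: pose=(-5,-10,E); sL=8/5, sR=40/13; mL=-152/65, mR=-96/65; mL+mR=-248/65 → advance -1; mR−mL=56/65 → turn +1·90°
n=4: pose=(-6,-10,N); sL=10/17, sR=5; mL=-95/34, mR=-75/17; mL+mR=-245/34 → advance -1; mR−mL=-55/34 → turn -1·90°
n=5: pose=(-6,-11,E); sL=8/5, sR=8/5; mL=-8/5, mR=0; mL+mR=-8/5 → advance -1; mR−mL=8/5 → turn +1·90°
n=6: pose=(-7,-11,N); sL=20/41, sR=4; mL=-92/41, mR=-144/41; mL+mR=-236/41 → advance -1; mR−mL=-52/41 → turn -1·90°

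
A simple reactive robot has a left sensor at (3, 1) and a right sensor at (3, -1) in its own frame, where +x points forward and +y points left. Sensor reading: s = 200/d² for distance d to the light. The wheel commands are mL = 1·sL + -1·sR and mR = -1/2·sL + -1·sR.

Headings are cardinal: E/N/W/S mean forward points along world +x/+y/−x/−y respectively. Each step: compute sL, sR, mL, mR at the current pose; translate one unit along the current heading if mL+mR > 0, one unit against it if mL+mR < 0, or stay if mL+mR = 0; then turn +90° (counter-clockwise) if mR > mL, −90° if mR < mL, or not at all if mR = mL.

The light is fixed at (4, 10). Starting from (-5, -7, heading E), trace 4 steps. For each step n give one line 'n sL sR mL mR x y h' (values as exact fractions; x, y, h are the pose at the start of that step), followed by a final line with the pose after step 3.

n=0: pose=(-5,-7,E); sL=50/73, sR=5/9; mL=85/657, mR=-590/657; mL+mR=-505/657 → advance -1; mR−mL=-75/73 → turn -1·90°
n=1: pose=(-6,-7,S); sL=200/481, sR=200/521; mL=8000/250601, mR=-148300/250601; mL+mR=-140300/250601 → advance -1; mR−mL=-300/481 → turn -1·90°
n=2: pose=(-6,-6,W); sL=100/229, sR=100/197; mL=-3200/45113, mR=-32750/45113; mL+mR=-35950/45113 → advance -1; mR−mL=-150/229 → turn -1·90°
n=3: pose=(-5,-6,N); sL=200/269, sR=200/233; mL=-7200/62677, mR=-77100/62677; mL+mR=-84300/62677 → advance -1; mR−mL=-300/269 → turn -1·90°

0 50/73 5/9 85/657 -590/657 -5 -7 E
1 200/481 200/521 8000/250601 -148300/250601 -6 -7 S
2 100/229 100/197 -3200/45113 -32750/45113 -6 -6 W
3 200/269 200/233 -7200/62677 -77100/62677 -5 -6 N
final -5 -7 E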